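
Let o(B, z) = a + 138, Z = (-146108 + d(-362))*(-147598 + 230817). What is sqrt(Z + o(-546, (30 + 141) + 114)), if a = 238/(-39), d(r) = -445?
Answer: I*sqrt(18550106836131)/39 ≈ 1.1044e+5*I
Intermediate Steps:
a = -238/39 (a = 238*(-1/39) = -238/39 ≈ -6.1026)
Z = -12195994107 (Z = (-146108 - 445)*(-147598 + 230817) = -146553*83219 = -12195994107)
o(B, z) = 5144/39 (o(B, z) = -238/39 + 138 = 5144/39)
sqrt(Z + o(-546, (30 + 141) + 114)) = sqrt(-12195994107 + 5144/39) = sqrt(-475643765029/39) = I*sqrt(18550106836131)/39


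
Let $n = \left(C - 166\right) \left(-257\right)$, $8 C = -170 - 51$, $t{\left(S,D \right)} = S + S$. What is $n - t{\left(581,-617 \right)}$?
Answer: $\frac{388797}{8} \approx 48600.0$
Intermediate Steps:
$t{\left(S,D \right)} = 2 S$
$C = - \frac{221}{8}$ ($C = \frac{-170 - 51}{8} = \frac{1}{8} \left(-221\right) = - \frac{221}{8} \approx -27.625$)
$n = \frac{398093}{8}$ ($n = \left(- \frac{221}{8} - 166\right) \left(-257\right) = \left(- \frac{1549}{8}\right) \left(-257\right) = \frac{398093}{8} \approx 49762.0$)
$n - t{\left(581,-617 \right)} = \frac{398093}{8} - 2 \cdot 581 = \frac{398093}{8} - 1162 = \frac{388797}{8}$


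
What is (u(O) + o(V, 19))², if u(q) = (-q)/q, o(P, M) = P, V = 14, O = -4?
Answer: 169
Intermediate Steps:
u(q) = -1
(u(O) + o(V, 19))² = (-1 + 14)² = 13² = 169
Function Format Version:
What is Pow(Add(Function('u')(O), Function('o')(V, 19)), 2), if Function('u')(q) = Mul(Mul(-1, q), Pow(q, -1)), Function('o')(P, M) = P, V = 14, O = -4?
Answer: 169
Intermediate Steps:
Function('u')(q) = -1
Pow(Add(Function('u')(O), Function('o')(V, 19)), 2) = Pow(Add(-1, 14), 2) = Pow(13, 2) = 169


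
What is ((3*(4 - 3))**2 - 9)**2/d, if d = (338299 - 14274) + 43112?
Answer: 0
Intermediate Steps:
d = 367137 (d = 324025 + 43112 = 367137)
((3*(4 - 3))**2 - 9)**2/d = ((3*(4 - 3))**2 - 9)**2/367137 = ((3*1)**2 - 9)**2*(1/367137) = (3**2 - 9)**2*(1/367137) = (9 - 9)**2*(1/367137) = 0**2*(1/367137) = 0*(1/367137) = 0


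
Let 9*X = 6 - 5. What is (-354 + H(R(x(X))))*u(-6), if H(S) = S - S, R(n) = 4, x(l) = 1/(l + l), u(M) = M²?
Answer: -12744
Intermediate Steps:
X = ⅑ (X = (6 - 5)/9 = (⅑)*1 = ⅑ ≈ 0.11111)
x(l) = 1/(2*l)
H(S) = 0
(-354 + H(R(x(X))))*u(-6) = (-354 + 0)*(-6)² = -354*36 = -12744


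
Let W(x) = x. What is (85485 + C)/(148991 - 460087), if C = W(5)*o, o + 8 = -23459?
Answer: 15925/155548 ≈ 0.10238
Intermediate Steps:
o = -23467 (o = -8 - 23459 = -23467)
C = -117335 (C = 5*(-23467) = -117335)
(85485 + C)/(148991 - 460087) = (85485 - 117335)/(148991 - 460087) = -31850/(-311096) = -31850*(-1/311096) = 15925/155548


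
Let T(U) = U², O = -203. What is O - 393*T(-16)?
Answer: -100811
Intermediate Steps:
O - 393*T(-16) = -203 - 393*(-16)² = -203 - 393*256 = -203 - 100608 = -100811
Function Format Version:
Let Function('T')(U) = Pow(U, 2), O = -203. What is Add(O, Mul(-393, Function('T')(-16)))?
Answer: -100811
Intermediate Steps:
Add(O, Mul(-393, Function('T')(-16))) = Add(-203, Mul(-393, Pow(-16, 2))) = Add(-203, Mul(-393, 256)) = Add(-203, -100608) = -100811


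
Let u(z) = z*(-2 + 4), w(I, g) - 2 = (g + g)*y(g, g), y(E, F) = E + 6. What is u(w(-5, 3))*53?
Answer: 5936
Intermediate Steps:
y(E, F) = 6 + E
w(I, g) = 2 + 2*g*(6 + g) (w(I, g) = 2 + (g + g)*(6 + g) = 2 + (2*g)*(6 + g) = 2 + 2*g*(6 + g))
u(z) = 2*z (u(z) = z*2 = 2*z)
u(w(-5, 3))*53 = (2*(2 + 2*3*(6 + 3)))*53 = (2*(2 + 2*3*9))*53 = (2*(2 + 54))*53 = (2*56)*53 = 112*53 = 5936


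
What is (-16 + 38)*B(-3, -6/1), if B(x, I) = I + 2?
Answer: -88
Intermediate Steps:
B(x, I) = 2 + I
(-16 + 38)*B(-3, -6/1) = (-16 + 38)*(2 - 6/1) = 22*(2 - 6*1) = 22*(2 - 6) = 22*(-4) = -88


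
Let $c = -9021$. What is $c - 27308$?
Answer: $-36329$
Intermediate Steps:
$c - 27308 = -9021 - 27308 = -36329$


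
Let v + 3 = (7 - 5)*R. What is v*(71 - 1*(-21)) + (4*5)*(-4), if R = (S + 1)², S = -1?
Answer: -356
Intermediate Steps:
R = 0 (R = (-1 + 1)² = 0² = 0)
v = -3 (v = -3 + (7 - 5)*0 = -3 + 2*0 = -3 + 0 = -3)
v*(71 - 1*(-21)) + (4*5)*(-4) = -3*(71 - 1*(-21)) + (4*5)*(-4) = -3*(71 + 21) + 20*(-4) = -3*92 - 80 = -276 - 80 = -356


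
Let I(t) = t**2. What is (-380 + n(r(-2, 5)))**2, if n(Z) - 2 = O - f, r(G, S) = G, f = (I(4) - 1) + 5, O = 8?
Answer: 152100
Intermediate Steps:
f = 20 (f = (4**2 - 1) + 5 = (16 - 1) + 5 = 15 + 5 = 20)
n(Z) = -10 (n(Z) = 2 + (8 - 1*20) = 2 + (8 - 20) = 2 - 12 = -10)
(-380 + n(r(-2, 5)))**2 = (-380 - 10)**2 = (-390)**2 = 152100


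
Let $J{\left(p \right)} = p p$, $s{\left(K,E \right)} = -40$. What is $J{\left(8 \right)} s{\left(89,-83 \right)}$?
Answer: $-2560$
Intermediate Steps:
$J{\left(p \right)} = p^{2}$
$J{\left(8 \right)} s{\left(89,-83 \right)} = 8^{2} \left(-40\right) = 64 \left(-40\right) = -2560$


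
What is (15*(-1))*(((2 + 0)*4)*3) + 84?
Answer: -276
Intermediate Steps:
(15*(-1))*(((2 + 0)*4)*3) + 84 = -15*2*4*3 + 84 = -120*3 + 84 = -15*24 + 84 = -360 + 84 = -276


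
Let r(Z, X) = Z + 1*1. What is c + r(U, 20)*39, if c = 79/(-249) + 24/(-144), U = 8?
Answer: 174557/498 ≈ 350.52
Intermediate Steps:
r(Z, X) = 1 + Z (r(Z, X) = Z + 1 = 1 + Z)
c = -241/498 (c = 79*(-1/249) + 24*(-1/144) = -79/249 - ⅙ = -241/498 ≈ -0.48394)
c + r(U, 20)*39 = -241/498 + (1 + 8)*39 = -241/498 + 9*39 = -241/498 + 351 = 174557/498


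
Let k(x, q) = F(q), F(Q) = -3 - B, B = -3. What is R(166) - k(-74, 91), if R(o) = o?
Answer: 166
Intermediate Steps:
F(Q) = 0 (F(Q) = -3 - 1*(-3) = -3 + 3 = 0)
k(x, q) = 0
R(166) - k(-74, 91) = 166 - 1*0 = 166 + 0 = 166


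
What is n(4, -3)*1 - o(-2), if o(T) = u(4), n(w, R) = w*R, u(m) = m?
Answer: -16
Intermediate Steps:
n(w, R) = R*w
o(T) = 4
n(4, -3)*1 - o(-2) = -3*4*1 - 1*4 = -12*1 - 4 = -12 - 4 = -16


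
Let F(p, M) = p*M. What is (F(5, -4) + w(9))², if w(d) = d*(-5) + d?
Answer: 3136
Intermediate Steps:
w(d) = -4*d (w(d) = -5*d + d = -4*d)
F(p, M) = M*p
(F(5, -4) + w(9))² = (-4*5 - 4*9)² = (-20 - 36)² = (-56)² = 3136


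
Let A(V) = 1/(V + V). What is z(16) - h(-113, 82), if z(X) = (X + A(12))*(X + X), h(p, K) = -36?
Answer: 1648/3 ≈ 549.33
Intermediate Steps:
A(V) = 1/(2*V)
z(X) = 2*X*(1/24 + X) (z(X) = (X + (½)/12)*(X + X) = (X + (½)*(1/12))*(2*X) = (X + 1/24)*(2*X) = (1/24 + X)*(2*X) = 2*X*(1/24 + X))
z(16) - h(-113, 82) = (1/12)*16*(1 + 24*16) - 1*(-36) = (1/12)*16*(1 + 384) + 36 = (1/12)*16*385 + 36 = 1540/3 + 36 = 1648/3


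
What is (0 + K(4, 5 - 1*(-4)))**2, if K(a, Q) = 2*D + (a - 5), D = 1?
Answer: 1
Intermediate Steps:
K(a, Q) = -3 + a (K(a, Q) = 2*1 + (a - 5) = 2 + (-5 + a) = -3 + a)
(0 + K(4, 5 - 1*(-4)))**2 = (0 + (-3 + 4))**2 = (0 + 1)**2 = 1**2 = 1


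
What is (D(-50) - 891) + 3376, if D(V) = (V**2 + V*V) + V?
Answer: 7435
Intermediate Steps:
D(V) = V + 2*V**2 (D(V) = (V**2 + V**2) + V = 2*V**2 + V = V + 2*V**2)
(D(-50) - 891) + 3376 = (-50*(1 + 2*(-50)) - 891) + 3376 = (-50*(1 - 100) - 891) + 3376 = (-50*(-99) - 891) + 3376 = (4950 - 891) + 3376 = 4059 + 3376 = 7435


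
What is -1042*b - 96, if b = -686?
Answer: 714716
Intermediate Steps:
-1042*b - 96 = -1042*(-686) - 96 = 714812 - 96 = 714716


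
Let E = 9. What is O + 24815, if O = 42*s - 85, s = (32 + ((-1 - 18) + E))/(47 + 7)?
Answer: 222724/9 ≈ 24747.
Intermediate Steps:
s = 11/27 (s = (32 + ((-1 - 18) + 9))/(47 + 7) = (32 + (-19 + 9))/54 = (32 - 10)*(1/54) = 22*(1/54) = 11/27 ≈ 0.40741)
O = -611/9 (O = 42*(11/27) - 85 = 154/9 - 85 = -611/9 ≈ -67.889)
O + 24815 = -611/9 + 24815 = 222724/9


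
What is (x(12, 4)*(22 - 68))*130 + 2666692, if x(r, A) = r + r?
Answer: 2523172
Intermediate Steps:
x(r, A) = 2*r
(x(12, 4)*(22 - 68))*130 + 2666692 = ((2*12)*(22 - 68))*130 + 2666692 = (24*(-46))*130 + 2666692 = -1104*130 + 2666692 = -143520 + 2666692 = 2523172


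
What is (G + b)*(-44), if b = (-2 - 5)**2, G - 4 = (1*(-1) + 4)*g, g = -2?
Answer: -2068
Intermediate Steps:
G = -2 (G = 4 + (1*(-1) + 4)*(-2) = 4 + (-1 + 4)*(-2) = 4 + 3*(-2) = 4 - 6 = -2)
b = 49 (b = (-7)**2 = 49)
(G + b)*(-44) = (-2 + 49)*(-44) = 47*(-44) = -2068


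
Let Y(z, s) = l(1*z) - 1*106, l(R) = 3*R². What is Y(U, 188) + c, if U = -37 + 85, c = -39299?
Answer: -32493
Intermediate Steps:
U = 48
Y(z, s) = -106 + 3*z² (Y(z, s) = 3*(1*z)² - 1*106 = 3*z² - 106 = -106 + 3*z²)
Y(U, 188) + c = (-106 + 3*48²) - 39299 = (-106 + 3*2304) - 39299 = (-106 + 6912) - 39299 = 6806 - 39299 = -32493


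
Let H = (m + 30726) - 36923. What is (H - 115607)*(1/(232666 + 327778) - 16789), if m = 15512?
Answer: 250033177832495/140111 ≈ 1.7845e+9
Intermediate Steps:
H = 9315 (H = (15512 + 30726) - 36923 = 46238 - 36923 = 9315)
(H - 115607)*(1/(232666 + 327778) - 16789) = (9315 - 115607)*(1/(232666 + 327778) - 16789) = -106292*(1/560444 - 16789) = -106292*(-9409294315/560444) = 250033177832495/140111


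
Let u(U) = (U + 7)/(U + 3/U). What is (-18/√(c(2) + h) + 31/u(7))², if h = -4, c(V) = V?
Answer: 260674/2401 + 14508*I*√2/49 ≈ 108.57 + 418.72*I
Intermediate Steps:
u(U) = (7 + U)/(U + 3/U)
(-18/√(c(2) + h) + 31/u(7))² = (-18/√(2 - 4) + 31/((7*(7 + 7)/(3 + 7²))))² = (-18*(-I*√2/2) + 31/((7*14/(3 + 49))))² = (-18*(-I*√2/2) + 31/((7*14/52)))² = (-(-9)*I*√2 + 31/((7*(1/52)*14)))² = (9*I*√2 + 31/(49/26))² = (9*I*√2 + 31*(26/49))² = (9*I*√2 + 806/49)² = (806/49 + 9*I*√2)²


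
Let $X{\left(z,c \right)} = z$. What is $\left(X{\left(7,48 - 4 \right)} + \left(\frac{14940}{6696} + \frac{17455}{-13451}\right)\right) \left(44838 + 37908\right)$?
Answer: $\frac{273733931967}{416981} \approx 6.5647 \cdot 10^{5}$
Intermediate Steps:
$\left(X{\left(7,48 - 4 \right)} + \left(\frac{14940}{6696} + \frac{17455}{-13451}\right)\right) \left(44838 + 37908\right) = \left(7 + \left(\frac{14940}{6696} + \frac{17455}{-13451}\right)\right) \left(44838 + 37908\right) = \left(7 + \left(14940 \cdot \frac{1}{6696} + 17455 \left(- \frac{1}{13451}\right)\right)\right) 82746 = \left(7 + \left(\frac{415}{186} - \frac{17455}{13451}\right)\right) 82746 = \left(7 + \frac{2335535}{2501886}\right) 82746 = \frac{19848737}{2501886} \cdot 82746 = \frac{273733931967}{416981}$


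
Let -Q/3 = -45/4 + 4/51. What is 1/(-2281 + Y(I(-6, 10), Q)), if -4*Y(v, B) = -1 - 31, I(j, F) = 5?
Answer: -1/2273 ≈ -0.00043995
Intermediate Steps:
Q = 2279/68 (Q = -3*(-45/4 + 4/51) = -3*(-2279/204) = 2279/68 ≈ 33.515)
Y(v, B) = 8 (Y(v, B) = -(-1 - 31)/4 = -¼*(-32) = 8)
1/(-2281 + Y(I(-6, 10), Q)) = 1/(-2281 + 8) = 1/(-2273) = -1/2273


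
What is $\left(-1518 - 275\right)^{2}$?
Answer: $3214849$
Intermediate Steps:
$\left(-1518 - 275\right)^{2} = \left(-1793\right)^{2} = 3214849$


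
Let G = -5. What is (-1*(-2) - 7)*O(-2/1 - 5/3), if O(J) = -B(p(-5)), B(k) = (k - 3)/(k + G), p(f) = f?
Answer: 4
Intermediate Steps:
B(k) = (-3 + k)/(-5 + k) (B(k) = (k - 3)/(k - 5) = (-3 + k)/(-5 + k))
O(J) = -⅘ (O(J) = -(-3 - 5)/(-5 - 5) = -(-8)/(-10) = -(-1)*(-8)/10 = -1*⅘ = -⅘)
(-1*(-2) - 7)*O(-2/1 - 5/3) = (-1*(-2) - 7)*(-⅘) = (2 - 7)*(-⅘) = -5*(-⅘) = 4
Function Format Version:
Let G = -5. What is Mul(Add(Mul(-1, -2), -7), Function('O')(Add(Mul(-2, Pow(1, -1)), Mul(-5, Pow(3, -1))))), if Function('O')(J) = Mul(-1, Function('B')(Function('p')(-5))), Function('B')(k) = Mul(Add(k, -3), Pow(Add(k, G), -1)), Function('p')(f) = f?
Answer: 4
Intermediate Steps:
Function('B')(k) = Mul(Pow(Add(-5, k), -1), Add(-3, k)) (Function('B')(k) = Mul(Add(k, -3), Pow(Add(k, -5), -1)) = Mul(Add(-3, k), Pow(Add(-5, k), -1)) = Mul(Pow(Add(-5, k), -1), Add(-3, k)))
Function('O')(J) = Rational(-4, 5) (Function('O')(J) = Mul(-1, Mul(Pow(Add(-5, -5), -1), Add(-3, -5))) = Mul(-1, Mul(Pow(-10, -1), -8)) = Mul(-1, Mul(Rational(-1, 10), -8)) = Mul(-1, Rational(4, 5)) = Rational(-4, 5))
Mul(Add(Mul(-1, -2), -7), Function('O')(Add(Mul(-2, Pow(1, -1)), Mul(-5, Pow(3, -1))))) = Mul(Add(Mul(-1, -2), -7), Rational(-4, 5)) = Mul(Add(2, -7), Rational(-4, 5)) = Mul(-5, Rational(-4, 5)) = 4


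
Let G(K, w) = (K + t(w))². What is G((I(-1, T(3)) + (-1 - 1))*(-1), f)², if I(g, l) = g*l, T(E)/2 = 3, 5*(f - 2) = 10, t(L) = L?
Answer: 20736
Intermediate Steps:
f = 4 (f = 2 + (⅕)*10 = 2 + 2 = 4)
T(E) = 6 (T(E) = 2*3 = 6)
G(K, w) = (K + w)²
G((I(-1, T(3)) + (-1 - 1))*(-1), f)² = (((-1*6 + (-1 - 1))*(-1) + 4)²)² = (((-6 - 2)*(-1) + 4)²)² = ((-8*(-1) + 4)²)² = ((8 + 4)²)² = (12²)² = 144² = 20736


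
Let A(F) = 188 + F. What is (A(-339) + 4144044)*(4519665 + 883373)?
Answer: 22389611346934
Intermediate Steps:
(A(-339) + 4144044)*(4519665 + 883373) = ((188 - 339) + 4144044)*(4519665 + 883373) = (-151 + 4144044)*5403038 = 4143893*5403038 = 22389611346934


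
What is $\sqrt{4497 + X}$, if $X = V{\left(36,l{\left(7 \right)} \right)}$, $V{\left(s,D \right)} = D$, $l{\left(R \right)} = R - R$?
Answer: $\sqrt{4497} \approx 67.06$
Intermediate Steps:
$l{\left(R \right)} = 0$
$X = 0$
$\sqrt{4497 + X} = \sqrt{4497 + 0} = \sqrt{4497}$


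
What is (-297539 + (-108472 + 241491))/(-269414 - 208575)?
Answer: 164520/477989 ≈ 0.34419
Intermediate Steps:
(-297539 + (-108472 + 241491))/(-269414 - 208575) = (-297539 + 133019)/(-477989) = -164520*(-1/477989) = 164520/477989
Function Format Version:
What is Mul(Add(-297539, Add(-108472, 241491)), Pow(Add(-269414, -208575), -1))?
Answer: Rational(164520, 477989) ≈ 0.34419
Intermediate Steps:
Mul(Add(-297539, Add(-108472, 241491)), Pow(Add(-269414, -208575), -1)) = Mul(Add(-297539, 133019), Pow(-477989, -1)) = Mul(-164520, Rational(-1, 477989)) = Rational(164520, 477989)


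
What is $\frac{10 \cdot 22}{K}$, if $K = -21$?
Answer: $- \frac{220}{21} \approx -10.476$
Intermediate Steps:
$\frac{10 \cdot 22}{K} = \frac{10 \cdot 22}{-21} = 220 \left(- \frac{1}{21}\right) = - \frac{220}{21}$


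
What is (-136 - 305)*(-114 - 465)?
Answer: 255339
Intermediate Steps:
(-136 - 305)*(-114 - 465) = -441*(-579) = 255339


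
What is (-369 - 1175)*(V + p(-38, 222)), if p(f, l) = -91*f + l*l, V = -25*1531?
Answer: -22337048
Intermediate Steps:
V = -38275
p(f, l) = l² - 91*f (p(f, l) = -91*f + l² = l² - 91*f)
(-369 - 1175)*(V + p(-38, 222)) = (-369 - 1175)*(-38275 + (222² - 91*(-38))) = -1544*(-38275 + (49284 + 3458)) = -1544*(-38275 + 52742) = -1544*14467 = -22337048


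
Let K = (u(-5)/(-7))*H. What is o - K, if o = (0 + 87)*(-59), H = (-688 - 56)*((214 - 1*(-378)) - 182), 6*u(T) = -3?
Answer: 116589/7 ≈ 16656.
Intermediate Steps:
u(T) = -½ (u(T) = (⅙)*(-3) = -½)
H = -305040 (H = -744*((214 + 378) - 182) = -744*(592 - 182) = -744*410 = -305040)
o = -5133 (o = 87*(-59) = -5133)
K = -152520/7 (K = -½/(-7)*(-305040) = -½*(-⅐)*(-305040) = (1/14)*(-305040) = -152520/7 ≈ -21789.)
o - K = -5133 - 1*(-152520/7) = -5133 + 152520/7 = 116589/7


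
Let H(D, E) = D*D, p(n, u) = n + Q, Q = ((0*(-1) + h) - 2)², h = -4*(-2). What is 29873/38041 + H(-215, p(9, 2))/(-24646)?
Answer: -1022195267/937558486 ≈ -1.0903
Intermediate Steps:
h = 8
Q = 36 (Q = ((0*(-1) + 8) - 2)² = ((0 + 8) - 2)² = (8 - 2)² = 6² = 36)
p(n, u) = 36 + n (p(n, u) = n + 36 = 36 + n)
H(D, E) = D²
29873/38041 + H(-215, p(9, 2))/(-24646) = 29873/38041 + (-215)²/(-24646) = 29873*(1/38041) + 46225*(-1/24646) = 29873/38041 - 46225/24646 = -1022195267/937558486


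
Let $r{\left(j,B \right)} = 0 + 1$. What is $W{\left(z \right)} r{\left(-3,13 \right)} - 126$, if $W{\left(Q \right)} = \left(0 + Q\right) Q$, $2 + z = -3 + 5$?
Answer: $-126$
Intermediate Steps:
$r{\left(j,B \right)} = 1$
$z = 0$ ($z = -2 + \left(-3 + 5\right) = -2 + 2 = 0$)
$W{\left(Q \right)} = Q^{2}$ ($W{\left(Q \right)} = Q Q = Q^{2}$)
$W{\left(z \right)} r{\left(-3,13 \right)} - 126 = 0^{2} \cdot 1 - 126 = 0 \cdot 1 - 126 = 0 - 126 = -126$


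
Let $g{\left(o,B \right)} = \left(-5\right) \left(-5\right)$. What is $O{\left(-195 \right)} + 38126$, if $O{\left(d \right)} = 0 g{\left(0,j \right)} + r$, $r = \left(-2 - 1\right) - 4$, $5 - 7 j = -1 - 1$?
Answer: $38119$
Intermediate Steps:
$j = 1$ ($j = \frac{5}{7} - \frac{-1 - 1}{7} = \frac{5}{7} - - \frac{2}{7} = \frac{5}{7} + \frac{2}{7} = 1$)
$g{\left(o,B \right)} = 25$
$r = -7$ ($r = -3 - 4 = -7$)
$O{\left(d \right)} = -7$ ($O{\left(d \right)} = 0 \cdot 25 - 7 = 0 - 7 = -7$)
$O{\left(-195 \right)} + 38126 = -7 + 38126 = 38119$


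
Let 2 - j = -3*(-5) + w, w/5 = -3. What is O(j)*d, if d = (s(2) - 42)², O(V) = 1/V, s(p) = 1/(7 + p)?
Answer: 142129/162 ≈ 877.34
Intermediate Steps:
w = -15 (w = 5*(-3) = -15)
j = 2 (j = 2 - (-3*(-5) - 15) = 2 - (15 - 15) = 2 - 1*0 = 2 + 0 = 2)
d = 142129/81 (d = (1/(7 + 2) - 42)² = (1/9 - 42)² = (⅑ - 42)² = (-377/9)² = 142129/81 ≈ 1754.7)
O(j)*d = (142129/81)/2 = (½)*(142129/81) = 142129/162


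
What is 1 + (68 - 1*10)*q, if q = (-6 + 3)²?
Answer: 523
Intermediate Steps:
q = 9 (q = (-3)² = 9)
1 + (68 - 1*10)*q = 1 + (68 - 1*10)*9 = 1 + (68 - 10)*9 = 1 + 58*9 = 1 + 522 = 523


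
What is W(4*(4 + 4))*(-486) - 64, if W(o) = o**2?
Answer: -497728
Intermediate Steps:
W(4*(4 + 4))*(-486) - 64 = (4*(4 + 4))**2*(-486) - 64 = (4*8)**2*(-486) - 64 = 32**2*(-486) - 64 = 1024*(-486) - 64 = -497664 - 64 = -497728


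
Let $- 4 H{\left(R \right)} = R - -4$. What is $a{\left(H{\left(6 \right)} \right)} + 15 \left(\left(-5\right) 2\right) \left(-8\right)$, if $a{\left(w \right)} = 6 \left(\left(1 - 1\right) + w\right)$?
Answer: $1185$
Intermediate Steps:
$H{\left(R \right)} = -1 - \frac{R}{4}$ ($H{\left(R \right)} = - \frac{R - -4}{4} = - \frac{R + 4}{4} = - \frac{4 + R}{4} = -1 - \frac{R}{4}$)
$a{\left(w \right)} = 6 w$ ($a{\left(w \right)} = 6 \left(\left(1 - 1\right) + w\right) = 6 \left(0 + w\right) = 6 w$)
$a{\left(H{\left(6 \right)} \right)} + 15 \left(\left(-5\right) 2\right) \left(-8\right) = 6 \left(-1 - \frac{3}{2}\right) + 15 \left(\left(-5\right) 2\right) \left(-8\right) = 6 \left(-1 - \frac{3}{2}\right) + 15 \left(-10\right) \left(-8\right) = 6 \left(- \frac{5}{2}\right) - -1200 = -15 + 1200 = 1185$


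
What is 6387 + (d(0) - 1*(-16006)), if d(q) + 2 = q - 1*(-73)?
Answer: 22464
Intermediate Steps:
d(q) = 71 + q (d(q) = -2 + (q - 1*(-73)) = -2 + (q + 73) = -2 + (73 + q) = 71 + q)
6387 + (d(0) - 1*(-16006)) = 6387 + ((71 + 0) - 1*(-16006)) = 6387 + (71 + 16006) = 6387 + 16077 = 22464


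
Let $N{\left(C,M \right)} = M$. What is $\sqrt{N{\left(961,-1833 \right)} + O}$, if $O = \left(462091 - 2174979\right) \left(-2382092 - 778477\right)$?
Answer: $3 \sqrt{601522301271} \approx 2.3267 \cdot 10^{6}$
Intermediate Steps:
$O = 5413700713272$ ($O = \left(-1712888\right) \left(-3160569\right) = 5413700713272$)
$\sqrt{N{\left(961,-1833 \right)} + O} = \sqrt{-1833 + 5413700713272} = \sqrt{5413700711439} = 3 \sqrt{601522301271}$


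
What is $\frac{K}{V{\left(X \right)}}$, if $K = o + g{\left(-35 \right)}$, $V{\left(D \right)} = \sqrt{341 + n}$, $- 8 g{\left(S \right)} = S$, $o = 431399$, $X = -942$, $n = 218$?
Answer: $\frac{265479 \sqrt{559}}{344} \approx 18246.0$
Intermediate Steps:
$g{\left(S \right)} = - \frac{S}{8}$
$V{\left(D \right)} = \sqrt{559}$ ($V{\left(D \right)} = \sqrt{341 + 218} = \sqrt{559}$)
$K = \frac{3451227}{8}$ ($K = 431399 - - \frac{35}{8} = 431399 + \frac{35}{8} = \frac{3451227}{8} \approx 4.314 \cdot 10^{5}$)
$\frac{K}{V{\left(X \right)}} = \frac{3451227}{8 \sqrt{559}} = \frac{3451227 \frac{\sqrt{559}}{559}}{8} = \frac{265479 \sqrt{559}}{344}$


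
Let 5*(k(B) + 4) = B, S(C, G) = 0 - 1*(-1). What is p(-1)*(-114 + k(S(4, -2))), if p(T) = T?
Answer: 589/5 ≈ 117.80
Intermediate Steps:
S(C, G) = 1 (S(C, G) = 0 + 1 = 1)
k(B) = -4 + B/5
p(-1)*(-114 + k(S(4, -2))) = -(-114 + (-4 + (⅕)*1)) = -(-114 + (-4 + ⅕)) = -(-114 - 19/5) = -1*(-589/5) = 589/5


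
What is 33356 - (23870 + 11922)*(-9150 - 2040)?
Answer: 400545836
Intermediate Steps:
33356 - (23870 + 11922)*(-9150 - 2040) = 33356 - 35792*(-11190) = 33356 - 1*(-400512480) = 33356 + 400512480 = 400545836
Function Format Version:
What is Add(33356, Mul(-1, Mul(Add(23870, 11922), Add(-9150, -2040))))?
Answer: 400545836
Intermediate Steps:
Add(33356, Mul(-1, Mul(Add(23870, 11922), Add(-9150, -2040)))) = Add(33356, Mul(-1, Mul(35792, -11190))) = Add(33356, Mul(-1, -400512480)) = Add(33356, 400512480) = 400545836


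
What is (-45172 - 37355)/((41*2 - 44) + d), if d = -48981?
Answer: 82527/48943 ≈ 1.6862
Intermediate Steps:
(-45172 - 37355)/((41*2 - 44) + d) = (-45172 - 37355)/((41*2 - 44) - 48981) = -82527/((82 - 44) - 48981) = -82527/(38 - 48981) = -82527/(-48943) = -82527*(-1/48943) = 82527/48943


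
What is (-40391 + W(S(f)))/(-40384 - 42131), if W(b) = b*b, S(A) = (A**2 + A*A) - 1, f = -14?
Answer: -22498/16503 ≈ -1.3633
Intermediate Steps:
S(A) = -1 + 2*A**2 (S(A) = (A**2 + A**2) - 1 = 2*A**2 - 1 = -1 + 2*A**2)
W(b) = b**2
(-40391 + W(S(f)))/(-40384 - 42131) = (-40391 + (-1 + 2*(-14)**2)**2)/(-40384 - 42131) = (-40391 + (-1 + 2*196)**2)/(-82515) = (-40391 + (-1 + 392)**2)*(-1/82515) = (-40391 + 391**2)*(-1/82515) = (-40391 + 152881)*(-1/82515) = 112490*(-1/82515) = -22498/16503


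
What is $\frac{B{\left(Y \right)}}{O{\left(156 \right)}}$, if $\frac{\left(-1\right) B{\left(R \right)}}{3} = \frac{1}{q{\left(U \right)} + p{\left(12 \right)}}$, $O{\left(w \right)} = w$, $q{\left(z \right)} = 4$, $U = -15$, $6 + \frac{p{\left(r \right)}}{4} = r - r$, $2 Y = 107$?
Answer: $\frac{1}{1040} \approx 0.00096154$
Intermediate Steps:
$Y = \frac{107}{2}$ ($Y = \frac{1}{2} \cdot 107 = \frac{107}{2} \approx 53.5$)
$p{\left(r \right)} = -24$ ($p{\left(r \right)} = -24 + 4 \left(r - r\right) = -24 + 4 \cdot 0 = -24 + 0 = -24$)
$B{\left(R \right)} = \frac{3}{20}$ ($B{\left(R \right)} = - \frac{3}{4 - 24} = - \frac{3}{-20} = \left(-3\right) \left(- \frac{1}{20}\right) = \frac{3}{20}$)
$\frac{B{\left(Y \right)}}{O{\left(156 \right)}} = \frac{3}{20 \cdot 156} = \frac{3}{20} \cdot \frac{1}{156} = \frac{1}{1040}$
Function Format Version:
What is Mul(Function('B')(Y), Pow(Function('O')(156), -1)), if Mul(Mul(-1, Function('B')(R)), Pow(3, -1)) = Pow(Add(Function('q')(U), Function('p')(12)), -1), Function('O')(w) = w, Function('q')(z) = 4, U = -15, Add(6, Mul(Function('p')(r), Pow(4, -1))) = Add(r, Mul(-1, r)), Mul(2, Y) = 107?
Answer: Rational(1, 1040) ≈ 0.00096154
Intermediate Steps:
Y = Rational(107, 2) (Y = Mul(Rational(1, 2), 107) = Rational(107, 2) ≈ 53.500)
Function('p')(r) = -24 (Function('p')(r) = Add(-24, Mul(4, Add(r, Mul(-1, r)))) = Add(-24, Mul(4, 0)) = Add(-24, 0) = -24)
Function('B')(R) = Rational(3, 20) (Function('B')(R) = Mul(-3, Pow(Add(4, -24), -1)) = Mul(-3, Pow(-20, -1)) = Mul(-3, Rational(-1, 20)) = Rational(3, 20))
Mul(Function('B')(Y), Pow(Function('O')(156), -1)) = Mul(Rational(3, 20), Pow(156, -1)) = Mul(Rational(3, 20), Rational(1, 156)) = Rational(1, 1040)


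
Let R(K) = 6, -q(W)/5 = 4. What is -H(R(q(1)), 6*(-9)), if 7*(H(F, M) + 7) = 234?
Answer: -185/7 ≈ -26.429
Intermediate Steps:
q(W) = -20 (q(W) = -5*4 = -20)
H(F, M) = 185/7 (H(F, M) = -7 + (1/7)*234 = -7 + 234/7 = 185/7)
-H(R(q(1)), 6*(-9)) = -1*185/7 = -185/7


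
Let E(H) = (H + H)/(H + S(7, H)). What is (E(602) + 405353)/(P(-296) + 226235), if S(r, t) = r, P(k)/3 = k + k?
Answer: 35265883/19527933 ≈ 1.8059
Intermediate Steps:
P(k) = 6*k (P(k) = 3*(k + k) = 3*(2*k) = 6*k)
E(H) = 2*H/(7 + H) (E(H) = (H + H)/(H + 7) = (2*H)/(7 + H) = 2*H/(7 + H))
(E(602) + 405353)/(P(-296) + 226235) = (2*602/(7 + 602) + 405353)/(6*(-296) + 226235) = (2*602/609 + 405353)/(-1776 + 226235) = (2*602*(1/609) + 405353)/224459 = (172/87 + 405353)*(1/224459) = (35265883/87)*(1/224459) = 35265883/19527933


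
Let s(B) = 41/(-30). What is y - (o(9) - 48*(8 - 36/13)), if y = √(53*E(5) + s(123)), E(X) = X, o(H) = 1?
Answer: 3251/13 + √237270/30 ≈ 266.31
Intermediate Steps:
s(B) = -41/30 (s(B) = 41*(-1/30) = -41/30)
y = √237270/30 (y = √(53*5 - 41/30) = √(265 - 41/30) = √(7909/30) = √237270/30 ≈ 16.237)
y - (o(9) - 48*(8 - 36/13)) = √237270/30 - (1 - 48*(8 - 36/13)) = √237270/30 - (1 - 48*68/13) = √237270/30 - (1 - 3264/13) = √237270/30 - 1*(-3251/13) = √237270/30 + 3251/13 = 3251/13 + √237270/30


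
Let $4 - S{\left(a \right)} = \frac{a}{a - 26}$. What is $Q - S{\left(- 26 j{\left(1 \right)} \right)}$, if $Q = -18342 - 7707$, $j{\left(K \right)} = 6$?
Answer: $- \frac{182365}{7} \approx -26052.0$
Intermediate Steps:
$S{\left(a \right)} = 4 - \frac{a}{-26 + a}$ ($S{\left(a \right)} = 4 - \frac{a}{a - 26} = 4 - \frac{a}{-26 + a}$)
$Q = -26049$ ($Q = -18342 - 7707 = -26049$)
$Q - S{\left(- 26 j{\left(1 \right)} \right)} = -26049 - \frac{-104 + 3 \left(\left(-26\right) 6\right)}{-26 - 156} = -26049 - \frac{-104 + 3 \left(-156\right)}{-26 - 156} = -26049 - \frac{-104 - 468}{-182} = -26049 - \left(- \frac{1}{182}\right) \left(-572\right) = -26049 - \frac{22}{7} = - \frac{182365}{7}$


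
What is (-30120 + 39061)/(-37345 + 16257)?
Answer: -8941/21088 ≈ -0.42399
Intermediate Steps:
(-30120 + 39061)/(-37345 + 16257) = 8941/(-21088) = 8941*(-1/21088) = -8941/21088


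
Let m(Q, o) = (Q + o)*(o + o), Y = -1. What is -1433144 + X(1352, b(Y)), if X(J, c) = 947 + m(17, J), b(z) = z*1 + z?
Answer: 2269579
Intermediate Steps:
b(z) = 2*z (b(z) = z + z = 2*z)
m(Q, o) = 2*o*(Q + o) (m(Q, o) = (Q + o)*(2*o) = 2*o*(Q + o))
X(J, c) = 947 + 2*J*(17 + J)
-1433144 + X(1352, b(Y)) = -1433144 + (947 + 2*1352*(17 + 1352)) = -1433144 + (947 + 2*1352*1369) = -1433144 + (947 + 3701776) = -1433144 + 3702723 = 2269579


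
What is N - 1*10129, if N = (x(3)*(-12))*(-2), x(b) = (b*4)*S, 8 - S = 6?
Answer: -9553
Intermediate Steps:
S = 2 (S = 8 - 1*6 = 8 - 6 = 2)
x(b) = 8*b (x(b) = (b*4)*2 = (4*b)*2 = 8*b)
N = 576 (N = ((8*3)*(-12))*(-2) = (24*(-12))*(-2) = -288*(-2) = 576)
N - 1*10129 = 576 - 1*10129 = 576 - 10129 = -9553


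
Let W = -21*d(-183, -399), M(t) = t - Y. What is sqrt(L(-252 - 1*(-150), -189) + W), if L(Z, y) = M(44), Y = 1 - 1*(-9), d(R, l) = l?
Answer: sqrt(8413) ≈ 91.722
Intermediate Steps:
Y = 10 (Y = 1 + 9 = 10)
M(t) = -10 + t (M(t) = t - 1*10 = t - 10 = -10 + t)
L(Z, y) = 34 (L(Z, y) = -10 + 44 = 34)
W = 8379 (W = -21*(-399) = 8379)
sqrt(L(-252 - 1*(-150), -189) + W) = sqrt(34 + 8379) = sqrt(8413)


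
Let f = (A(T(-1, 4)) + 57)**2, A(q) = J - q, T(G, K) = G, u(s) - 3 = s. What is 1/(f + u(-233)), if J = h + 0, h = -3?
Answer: 1/2795 ≈ 0.00035778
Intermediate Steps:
u(s) = 3 + s
J = -3 (J = -3 + 0 = -3)
A(q) = -3 - q
f = 3025 (f = ((-3 - 1*(-1)) + 57)**2 = ((-3 + 1) + 57)**2 = (-2 + 57)**2 = 55**2 = 3025)
1/(f + u(-233)) = 1/(3025 + (3 - 233)) = 1/(3025 - 230) = 1/2795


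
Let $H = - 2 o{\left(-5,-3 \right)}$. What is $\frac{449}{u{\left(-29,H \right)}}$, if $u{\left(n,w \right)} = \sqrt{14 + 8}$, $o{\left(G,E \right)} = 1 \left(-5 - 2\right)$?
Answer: $\frac{449 \sqrt{22}}{22} \approx 95.727$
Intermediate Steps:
$o{\left(G,E \right)} = -7$ ($o{\left(G,E \right)} = 1 \left(-7\right) = -7$)
$H = 14$ ($H = \left(-2\right) \left(-7\right) = 14$)
$u{\left(n,w \right)} = \sqrt{22}$
$\frac{449}{u{\left(-29,H \right)}} = \frac{449}{\sqrt{22}} = 449 \frac{\sqrt{22}}{22} = \frac{449 \sqrt{22}}{22}$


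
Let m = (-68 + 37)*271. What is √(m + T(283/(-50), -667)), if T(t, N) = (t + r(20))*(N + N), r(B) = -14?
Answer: 2*√111409/5 ≈ 133.51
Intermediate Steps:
m = -8401 (m = -31*271 = -8401)
T(t, N) = 2*N*(-14 + t) (T(t, N) = (t - 14)*(N + N) = (-14 + t)*(2*N) = 2*N*(-14 + t))
√(m + T(283/(-50), -667)) = √(-8401 + 2*(-667)*(-14 + 283/(-50))) = √(-8401 + 2*(-667)*(-14 + 283*(-1/50))) = √(-8401 + 2*(-667)*(-14 - 283/50)) = √(-8401 + 2*(-667)*(-983/50)) = √(-8401 + 655661/25) = √(445636/25) = 2*√111409/5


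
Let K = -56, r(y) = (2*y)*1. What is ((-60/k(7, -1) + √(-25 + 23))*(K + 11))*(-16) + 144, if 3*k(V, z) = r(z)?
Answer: 64944 + 720*I*√2 ≈ 64944.0 + 1018.2*I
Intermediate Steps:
r(y) = 2*y
k(V, z) = 2*z/3 (k(V, z) = (2*z)/3 = 2*z/3)
((-60/k(7, -1) + √(-25 + 23))*(K + 11))*(-16) + 144 = ((-60/((⅔)*(-1)) + √(-25 + 23))*(-56 + 11))*(-16) + 144 = ((-60/(-⅔) + √(-2))*(-45))*(-16) + 144 = ((-60*(-3/2) + I*√2)*(-45))*(-16) + 144 = ((90 + I*√2)*(-45))*(-16) + 144 = (-4050 - 45*I*√2)*(-16) + 144 = (64800 + 720*I*√2) + 144 = 64944 + 720*I*√2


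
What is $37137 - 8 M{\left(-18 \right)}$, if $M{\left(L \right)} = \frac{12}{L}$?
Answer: $\frac{111427}{3} \approx 37142.0$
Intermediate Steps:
$37137 - 8 M{\left(-18 \right)} = 37137 - 8 \frac{12}{-18} = 37137 - 8 \cdot 12 \left(- \frac{1}{18}\right) = 37137 - - \frac{16}{3} = 37137 + \frac{16}{3} = \frac{111427}{3}$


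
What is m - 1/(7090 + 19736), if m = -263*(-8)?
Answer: 56441903/26826 ≈ 2104.0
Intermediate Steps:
m = 2104
m - 1/(7090 + 19736) = 2104 - 1/(7090 + 19736) = 2104 - 1/26826 = 56441903/26826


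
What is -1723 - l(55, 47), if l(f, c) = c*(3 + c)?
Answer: -4073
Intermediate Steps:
-1723 - l(55, 47) = -1723 - 47*(3 + 47) = -1723 - 47*50 = -1723 - 1*2350 = -1723 - 2350 = -4073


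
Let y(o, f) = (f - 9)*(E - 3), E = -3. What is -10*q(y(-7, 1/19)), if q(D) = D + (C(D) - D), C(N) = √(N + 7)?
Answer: -10*√21907/19 ≈ -77.900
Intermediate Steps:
C(N) = √(7 + N)
y(o, f) = 54 - 6*f (y(o, f) = (f - 9)*(-3 - 3) = (-9 + f)*(-6) = 54 - 6*f)
q(D) = √(7 + D) (q(D) = D + (√(7 + D) - D) = √(7 + D))
-10*q(y(-7, 1/19)) = -10*√(7 + (54 - 6/19)) = -10*√(7 + 1020/19) = -10*√21907/19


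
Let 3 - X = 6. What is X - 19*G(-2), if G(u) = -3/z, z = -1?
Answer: -60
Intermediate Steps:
X = -3 (X = 3 - 1*6 = 3 - 6 = -3)
G(u) = 3 (G(u) = -3/(-1) = -3*(-1) = 3)
X - 19*G(-2) = -3 - 19*3 = -3 - 57 = -60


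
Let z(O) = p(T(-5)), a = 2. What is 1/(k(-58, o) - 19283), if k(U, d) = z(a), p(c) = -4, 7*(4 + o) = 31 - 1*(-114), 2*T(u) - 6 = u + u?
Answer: -1/19287 ≈ -5.1848e-5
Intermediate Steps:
T(u) = 3 + u (T(u) = 3 + (u + u)/2 = 3 + (2*u)/2 = 3 + u)
o = 117/7 (o = -4 + (31 - 1*(-114))/7 = -4 + (31 + 114)/7 = -4 + (⅐)*145 = -4 + 145/7 = 117/7 ≈ 16.714)
z(O) = -4
k(U, d) = -4
1/(k(-58, o) - 19283) = 1/(-4 - 19283) = 1/(-19287) = -1/19287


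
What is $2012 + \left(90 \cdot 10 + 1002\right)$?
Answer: $3914$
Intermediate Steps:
$2012 + \left(90 \cdot 10 + 1002\right) = 2012 + \left(900 + 1002\right) = 2012 + 1902 = 3914$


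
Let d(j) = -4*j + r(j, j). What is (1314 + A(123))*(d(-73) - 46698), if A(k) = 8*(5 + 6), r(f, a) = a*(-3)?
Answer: -64754174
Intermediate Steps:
r(f, a) = -3*a
A(k) = 88 (A(k) = 8*11 = 88)
d(j) = -7*j (d(j) = -4*j - 3*j = -7*j)
(1314 + A(123))*(d(-73) - 46698) = (1314 + 88)*(-7*(-73) - 46698) = 1402*(511 - 46698) = 1402*(-46187) = -64754174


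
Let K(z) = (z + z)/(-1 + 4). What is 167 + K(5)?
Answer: 511/3 ≈ 170.33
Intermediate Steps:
K(z) = 2*z/3 (K(z) = (2*z)/3 = (2*z)*(1/3) = 2*z/3)
167 + K(5) = 167 + (2/3)*5 = 167 + 10/3 = 511/3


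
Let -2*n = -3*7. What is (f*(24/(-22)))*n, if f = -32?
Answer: 4032/11 ≈ 366.55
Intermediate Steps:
n = 21/2 (n = -(-3)*7/2 = -½*(-21) = 21/2 ≈ 10.500)
(f*(24/(-22)))*n = -768/(-22)*(21/2) = -768*(-1)/22*(21/2) = -32*(-12/11)*(21/2) = (384/11)*(21/2) = 4032/11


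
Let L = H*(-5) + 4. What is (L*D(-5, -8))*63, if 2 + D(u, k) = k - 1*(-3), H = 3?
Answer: 4851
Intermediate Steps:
D(u, k) = 1 + k (D(u, k) = -2 + (k - 1*(-3)) = -2 + (k + 3) = -2 + (3 + k) = 1 + k)
L = -11 (L = 3*(-5) + 4 = -15 + 4 = -11)
(L*D(-5, -8))*63 = -11*(1 - 8)*63 = -11*(-7)*63 = 77*63 = 4851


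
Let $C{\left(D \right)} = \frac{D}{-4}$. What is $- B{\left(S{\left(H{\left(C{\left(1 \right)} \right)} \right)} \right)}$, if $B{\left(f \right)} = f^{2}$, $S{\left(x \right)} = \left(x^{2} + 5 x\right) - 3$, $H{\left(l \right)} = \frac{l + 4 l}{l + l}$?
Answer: $- \frac{3969}{16} \approx -248.06$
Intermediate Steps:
$C{\left(D \right)} = - \frac{D}{4}$ ($C{\left(D \right)} = D \left(- \frac{1}{4}\right) = - \frac{D}{4}$)
$H{\left(l \right)} = \frac{5}{2}$ ($H{\left(l \right)} = \frac{5 l}{2 l} = 5 l \frac{1}{2 l} = \frac{5}{2}$)
$S{\left(x \right)} = -3 + x^{2} + 5 x$
$- B{\left(S{\left(H{\left(C{\left(1 \right)} \right)} \right)} \right)} = - \left(-3 + \left(\frac{5}{2}\right)^{2} + 5 \cdot \frac{5}{2}\right)^{2} = - \left(-3 + \frac{25}{4} + \frac{25}{2}\right)^{2} = - \left(\frac{63}{4}\right)^{2} = \left(-1\right) \frac{3969}{16} = - \frac{3969}{16}$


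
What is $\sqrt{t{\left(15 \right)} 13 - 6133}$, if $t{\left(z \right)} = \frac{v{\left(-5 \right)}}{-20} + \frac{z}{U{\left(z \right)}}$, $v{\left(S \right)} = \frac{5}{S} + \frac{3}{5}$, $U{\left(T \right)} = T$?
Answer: $\frac{i \sqrt{611974}}{10} \approx 78.229 i$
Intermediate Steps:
$v{\left(S \right)} = \frac{3}{5} + \frac{5}{S}$ ($v{\left(S \right)} = \frac{5}{S} + 3 \cdot \frac{1}{5} = \frac{5}{S} + \frac{3}{5} = \frac{3}{5} + \frac{5}{S}$)
$t{\left(z \right)} = \frac{51}{50}$ ($t{\left(z \right)} = \frac{\frac{3}{5} + \frac{5}{-5}}{-20} + \frac{z}{z} = \left(\frac{3}{5} + 5 \left(- \frac{1}{5}\right)\right) \left(- \frac{1}{20}\right) + 1 = \left(\frac{3}{5} - 1\right) \left(- \frac{1}{20}\right) + 1 = \left(- \frac{2}{5}\right) \left(- \frac{1}{20}\right) + 1 = \frac{1}{50} + 1 = \frac{51}{50}$)
$\sqrt{t{\left(15 \right)} 13 - 6133} = \sqrt{\frac{51}{50} \cdot 13 - 6133} = \sqrt{\frac{663}{50} - 6133} = \sqrt{- \frac{305987}{50}} = \frac{i \sqrt{611974}}{10}$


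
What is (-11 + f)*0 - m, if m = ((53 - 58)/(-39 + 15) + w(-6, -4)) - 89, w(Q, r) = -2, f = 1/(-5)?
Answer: 2179/24 ≈ 90.792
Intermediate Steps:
f = -1/5 ≈ -0.20000
m = -2179/24 (m = ((53 - 58)/(-39 + 15) - 2) - 89 = (-5/(-24) - 2) - 89 = (-5*(-1/24) - 2) - 89 = (5/24 - 2) - 89 = -43/24 - 89 = -2179/24 ≈ -90.792)
(-11 + f)*0 - m = (-11 - 1/5)*0 - 1*(-2179/24) = -56/5*0 + 2179/24 = 0 + 2179/24 = 2179/24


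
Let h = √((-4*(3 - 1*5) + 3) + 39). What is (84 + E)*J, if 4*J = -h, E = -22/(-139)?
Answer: -29245*√2/278 ≈ -148.77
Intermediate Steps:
E = 22/139 (E = -22*(-1/139) = 22/139 ≈ 0.15827)
h = 5*√2 (h = √((-4*(3 - 5) + 3) + 39) = √((-4*(-2) + 3) + 39) = √((8 + 3) + 39) = √(11 + 39) = √50 = 5*√2 ≈ 7.0711)
J = -5*√2/4 (J = (-5*√2)/4 = -5*√2/4 ≈ -1.7678)
(84 + E)*J = (84 + 22/139)*(-5*√2/4) = 11698*(-5*√2/4)/139 = -29245*√2/278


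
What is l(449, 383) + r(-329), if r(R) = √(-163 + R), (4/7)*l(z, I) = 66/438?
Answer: 77/292 + 2*I*√123 ≈ 0.2637 + 22.181*I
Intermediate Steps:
l(z, I) = 77/292 (l(z, I) = 7*(66/438)/4 = 7*(66*(1/438))/4 = (7/4)*(11/73) = 77/292)
l(449, 383) + r(-329) = 77/292 + √(-163 - 329) = 77/292 + √(-492) = 77/292 + 2*I*√123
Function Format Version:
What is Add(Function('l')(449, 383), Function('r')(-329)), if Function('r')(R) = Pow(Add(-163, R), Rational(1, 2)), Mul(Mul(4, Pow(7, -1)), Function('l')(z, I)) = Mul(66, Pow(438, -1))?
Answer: Add(Rational(77, 292), Mul(2, I, Pow(123, Rational(1, 2)))) ≈ Add(0.26370, Mul(22.181, I))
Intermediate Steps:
Function('l')(z, I) = Rational(77, 292) (Function('l')(z, I) = Mul(Rational(7, 4), Mul(66, Pow(438, -1))) = Mul(Rational(7, 4), Mul(66, Rational(1, 438))) = Mul(Rational(7, 4), Rational(11, 73)) = Rational(77, 292))
Add(Function('l')(449, 383), Function('r')(-329)) = Add(Rational(77, 292), Pow(Add(-163, -329), Rational(1, 2))) = Add(Rational(77, 292), Pow(-492, Rational(1, 2))) = Add(Rational(77, 292), Mul(2, I, Pow(123, Rational(1, 2))))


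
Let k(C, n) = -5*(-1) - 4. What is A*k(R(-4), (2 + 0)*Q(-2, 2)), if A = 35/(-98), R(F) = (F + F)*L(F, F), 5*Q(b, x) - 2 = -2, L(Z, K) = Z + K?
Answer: -5/14 ≈ -0.35714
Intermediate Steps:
L(Z, K) = K + Z
Q(b, x) = 0 (Q(b, x) = ⅖ + (⅕)*(-2) = ⅖ - ⅖ = 0)
R(F) = 4*F² (R(F) = (F + F)*(F + F) = (2*F)*(2*F) = 4*F²)
k(C, n) = 1 (k(C, n) = 5 - 4 = 1)
A = -5/14 (A = 35*(-1/98) = -5/14 ≈ -0.35714)
A*k(R(-4), (2 + 0)*Q(-2, 2)) = -5/14*1 = -5/14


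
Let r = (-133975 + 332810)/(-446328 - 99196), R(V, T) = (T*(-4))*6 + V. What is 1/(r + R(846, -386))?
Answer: 77932/787864115 ≈ 9.8916e-5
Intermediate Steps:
R(V, T) = V - 24*T (R(V, T) = -4*T*6 + V = -24*T + V = V - 24*T)
r = -28405/77932 (r = 198835/(-545524) = 198835*(-1/545524) = -28405/77932 ≈ -0.36448)
1/(r + R(846, -386)) = 1/(-28405/77932 + (846 - 24*(-386))) = 1/(-28405/77932 + (846 + 9264)) = 1/(-28405/77932 + 10110) = 1/(787864115/77932) = 77932/787864115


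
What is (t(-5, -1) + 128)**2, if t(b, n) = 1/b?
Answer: 408321/25 ≈ 16333.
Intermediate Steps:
(t(-5, -1) + 128)**2 = (1/(-5) + 128)**2 = (-1/5 + 128)**2 = (639/5)**2 = 408321/25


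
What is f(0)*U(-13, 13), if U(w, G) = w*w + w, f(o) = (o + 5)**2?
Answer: 3900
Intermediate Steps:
f(o) = (5 + o)**2
U(w, G) = w + w**2 (U(w, G) = w**2 + w = w + w**2)
f(0)*U(-13, 13) = (5 + 0)**2*(-13*(1 - 13)) = 5**2*(-13*(-12)) = 25*156 = 3900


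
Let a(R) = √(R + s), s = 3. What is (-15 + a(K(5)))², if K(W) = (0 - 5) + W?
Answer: (15 - √3)² ≈ 176.04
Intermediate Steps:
K(W) = -5 + W
a(R) = √(3 + R) (a(R) = √(R + 3) = √(3 + R))
(-15 + a(K(5)))² = (-15 + √(3 + (-5 + 5)))² = (-15 + √(3 + 0))² = (-15 + √3)²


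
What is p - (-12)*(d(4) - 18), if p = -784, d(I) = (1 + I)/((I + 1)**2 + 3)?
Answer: -6985/7 ≈ -997.86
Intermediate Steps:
d(I) = (1 + I)/(3 + (1 + I)**2) (d(I) = (1 + I)/((1 + I)**2 + 3) = (1 + I)/(3 + (1 + I)**2))
p - (-12)*(d(4) - 18) = -784 - (-12)*((1 + 4)/(3 + (1 + 4)**2) - 18) = -784 - (-12)*(5/(3 + 5**2) - 18) = -784 - (-12)*(5/(3 + 25) - 18) = -784 - (-12)*(5/28 - 18) = -784 - (-12)*(-499)/28 = -784 - 1*1497/7 = -784 - 1497/7 = -6985/7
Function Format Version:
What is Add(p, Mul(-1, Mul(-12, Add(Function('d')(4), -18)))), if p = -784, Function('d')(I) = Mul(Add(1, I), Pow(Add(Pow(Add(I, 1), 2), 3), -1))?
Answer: Rational(-6985, 7) ≈ -997.86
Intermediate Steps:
Function('d')(I) = Mul(Pow(Add(3, Pow(Add(1, I), 2)), -1), Add(1, I)) (Function('d')(I) = Mul(Add(1, I), Pow(Add(Pow(Add(1, I), 2), 3), -1)) = Mul(Add(1, I), Pow(Add(3, Pow(Add(1, I), 2)), -1)) = Mul(Pow(Add(3, Pow(Add(1, I), 2)), -1), Add(1, I)))
Add(p, Mul(-1, Mul(-12, Add(Function('d')(4), -18)))) = Add(-784, Mul(-1, Mul(-12, Add(Mul(Pow(Add(3, Pow(Add(1, 4), 2)), -1), Add(1, 4)), -18)))) = Add(-784, Mul(-1, Mul(-12, Add(Mul(Pow(Add(3, Pow(5, 2)), -1), 5), -18)))) = Add(-784, Mul(-1, Mul(-12, Add(Mul(Pow(Add(3, 25), -1), 5), -18)))) = Add(-784, Mul(-1, Mul(-12, Add(Mul(Pow(28, -1), 5), -18)))) = Add(-784, Mul(-1, Mul(-12, Add(Mul(Rational(1, 28), 5), -18)))) = Add(-784, Mul(-1, Mul(-12, Add(Rational(5, 28), -18)))) = Add(-784, Mul(-1, Mul(-12, Rational(-499, 28)))) = Add(-784, Mul(-1, Rational(1497, 7))) = Add(-784, Rational(-1497, 7)) = Rational(-6985, 7)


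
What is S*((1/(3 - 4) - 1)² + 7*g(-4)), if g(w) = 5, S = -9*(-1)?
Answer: 351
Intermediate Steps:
S = 9
S*((1/(3 - 4) - 1)² + 7*g(-4)) = 9*((1/(3 - 4) - 1)² + 7*5) = 9*((1/(-1) - 1)² + 35) = 9*((-1 - 1)² + 35) = 9*((-2)² + 35) = 9*(4 + 35) = 9*39 = 351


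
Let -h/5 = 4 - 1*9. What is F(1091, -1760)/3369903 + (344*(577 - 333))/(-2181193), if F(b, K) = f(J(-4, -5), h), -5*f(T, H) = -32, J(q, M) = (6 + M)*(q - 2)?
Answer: -1414211092864/36752044171395 ≈ -0.038480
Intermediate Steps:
J(q, M) = (-2 + q)*(6 + M) (J(q, M) = (6 + M)*(-2 + q) = (-2 + q)*(6 + M))
h = 25 (h = -5*(4 - 1*9) = -5*(4 - 9) = -5*(-5) = 25)
f(T, H) = 32/5 (f(T, H) = -⅕*(-32) = 32/5)
F(b, K) = 32/5
F(1091, -1760)/3369903 + (344*(577 - 333))/(-2181193) = (32/5)/3369903 + (344*(577 - 333))/(-2181193) = (32/5)*(1/3369903) + (344*244)*(-1/2181193) = 32/16849515 + 83936*(-1/2181193) = 32/16849515 - 83936/2181193 = -1414211092864/36752044171395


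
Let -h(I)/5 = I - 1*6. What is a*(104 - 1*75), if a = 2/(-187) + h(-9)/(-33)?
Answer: -12383/187 ≈ -66.219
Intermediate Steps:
h(I) = 30 - 5*I (h(I) = -5*(I - 1*6) = -5*(I - 6) = -5*(-6 + I) = 30 - 5*I)
a = -427/187 (a = 2/(-187) + (30 - 5*(-9))/(-33) = 2*(-1/187) + (30 + 45)*(-1/33) = -2/187 + 75*(-1/33) = -2/187 - 25/11 = -427/187 ≈ -2.2834)
a*(104 - 1*75) = -427*(104 - 1*75)/187 = -427*(104 - 75)/187 = -427/187*29 = -12383/187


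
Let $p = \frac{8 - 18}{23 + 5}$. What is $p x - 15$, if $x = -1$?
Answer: $- \frac{205}{14} \approx -14.643$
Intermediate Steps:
$p = - \frac{5}{14}$ ($p = - \frac{10}{28} = \left(-10\right) \frac{1}{28} = - \frac{5}{14} \approx -0.35714$)
$p x - 15 = \left(- \frac{5}{14}\right) \left(-1\right) - 15 = \frac{5}{14} - 15 = - \frac{205}{14}$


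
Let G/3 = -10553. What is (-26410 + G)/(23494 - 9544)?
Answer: -58069/13950 ≈ -4.1627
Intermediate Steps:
G = -31659 (G = 3*(-10553) = -31659)
(-26410 + G)/(23494 - 9544) = (-26410 - 31659)/(23494 - 9544) = -58069/13950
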